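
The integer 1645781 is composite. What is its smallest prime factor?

41

1645781 is odd.
Digit sum 32, not divisible by 3.
Ends in 1: not divisible by 5.
7: 1645781 = 7·235111 + 4
11: 1645781 = 11·149616 + 5
13: 1645781 = 13·126598 + 7
17: 1645781 = 17·96810 + 11
19: 1645781 = 19·86620 + 1
23: 1645781 = 23·71555 + 16
29: 1645781 = 29·56751 + 2
31: 1645781 = 31·53089 + 22
37: 1645781 = 37·44480 + 21
41: 1645781 = 41·40141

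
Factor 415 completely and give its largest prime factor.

415 = 5 · 83
83 is prime.
So 415 = 5 · 83; the largest prime factor is 83.

83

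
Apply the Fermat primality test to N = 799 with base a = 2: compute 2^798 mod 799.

2^1 ≡ 2 (mod 799)
2^2 ≡ 2^2 = 4 ≡ 4 (mod 799)
2^4 ≡ 4^2 = 16 ≡ 16 (mod 799)
2^8 ≡ 16^2 = 256 ≡ 256 (mod 799)
2^16 ≡ 256^2 = 65536 ≡ 18 (mod 799)
2^32 ≡ 18^2 = 324 ≡ 324 (mod 799)
2^64 ≡ 324^2 = 104976 ≡ 307 (mod 799)
2^128 ≡ 307^2 = 94249 ≡ 766 (mod 799)
2^256 ≡ 766^2 = 586756 ≡ 290 (mod 799)
2^512 ≡ 290^2 = 84100 ≡ 205 (mod 799)
798 = 512 + 256 + 16 + 8 + 4 + 2 in binary powers of 2.
So 2^798 ≡ 205 · 290 · 18 · 256 · 16 · 4 ≡ 676 (mod 799).
Since 676 ≠ 1, base 2 is a Fermat witness: 799 is composite.

676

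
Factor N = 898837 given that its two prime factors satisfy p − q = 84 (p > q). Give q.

907

Since p = q + 84, we have 898837 = q(q + 84), so q² + 84q − 898837 = 0.
Discriminant: 84² + 4·898837 = 7056 + 3595348 = 3602404; √3602404 = 1898.
q = (−84 + 1898)/2 = 907, and p = q + 84 = 991.
Check: 907 · 991 = 898837.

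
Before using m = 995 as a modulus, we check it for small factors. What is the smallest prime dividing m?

5

995 is odd.
Digit sum 23, not divisible by 3.
Ends in 5: divisible by 5.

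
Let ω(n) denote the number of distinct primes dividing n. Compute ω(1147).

2

1147 = 31 · 37
1147 = 31 · 37, which has 2 distinct prime factors.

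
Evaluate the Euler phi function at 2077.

1980

Factor: 2077 = 31 · 67.
φ(2077) = (31−1) · (67−1) = 30 · 66 = 1980.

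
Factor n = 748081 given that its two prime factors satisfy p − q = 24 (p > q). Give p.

877

Since p = q + 24, we have 748081 = q(q + 24), so q² + 24q − 748081 = 0.
Discriminant: 24² + 4·748081 = 576 + 2992324 = 2992900; √2992900 = 1730.
q = (−24 + 1730)/2 = 853, and p = q + 24 = 877.
Check: 853 · 877 = 748081.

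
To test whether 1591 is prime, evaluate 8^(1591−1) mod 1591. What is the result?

1368

8^1 ≡ 8 (mod 1591)
8^2 ≡ 8^2 = 64 ≡ 64 (mod 1591)
8^4 ≡ 64^2 = 4096 ≡ 914 (mod 1591)
8^8 ≡ 914^2 = 835396 ≡ 121 (mod 1591)
8^16 ≡ 121^2 = 14641 ≡ 322 (mod 1591)
8^32 ≡ 322^2 = 103684 ≡ 269 (mod 1591)
8^64 ≡ 269^2 = 72361 ≡ 766 (mod 1591)
8^128 ≡ 766^2 = 586756 ≡ 1268 (mod 1591)
8^256 ≡ 1268^2 = 1607824 ≡ 914 (mod 1591)
8^512 ≡ 914^2 = 835396 ≡ 121 (mod 1591)
8^1024 ≡ 121^2 = 14641 ≡ 322 (mod 1591)
1590 = 1024 + 512 + 32 + 16 + 4 + 2 in binary powers of 2.
So 8^1590 ≡ 322 · 121 · 269 · 322 · 914 · 64 ≡ 1368 (mod 1591).
Since 1368 ≠ 1, base 8 is a Fermat witness: 1591 is composite.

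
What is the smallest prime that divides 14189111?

14189111 is odd.
Digit sum 26, not divisible by 3.
Ends in 1: not divisible by 5.
7: 14189111 = 7·2027015 + 6
11: 14189111 = 11·1289919 + 2
13: 14189111 = 13·1091470 + 1
17: 14189111 = 17·834653 + 10
19: 14189111 = 19·746795 + 6
23: 14189111 = 23·616917 + 20
29: 14189111 = 29·489279 + 20
31: 14189111 = 31·457713 + 8
37: 14189111 = 37·383489 + 18
41: 14189111 = 41·346075 + 36
43: 14189111 = 43·329979 + 14
47: 14189111 = 47·301895 + 46
53: 14189111 = 53·267719 + 4
59: 14189111 = 59·240493 + 24
61: 14189111 = 61·232608 + 23
67: 14189111 = 67·211777 + 52
71: 14189111 = 71·199846 + 45
73: 14189111 = 73·194371 + 28
79: 14189111 = 79·179609

79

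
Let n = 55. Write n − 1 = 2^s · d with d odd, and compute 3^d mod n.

42

55 − 1 = 54 = 2^1 · 27, so d = 27.
3^1 ≡ 3 (mod 55)
3^2 ≡ 3^2 = 9 ≡ 9 (mod 55)
3^4 ≡ 9^2 = 81 ≡ 26 (mod 55)
3^8 ≡ 26^2 = 676 ≡ 16 (mod 55)
3^16 ≡ 16^2 = 256 ≡ 36 (mod 55)
27 = 16 + 8 + 2 + 1 in binary powers of 2.
So 3^27 ≡ 36 · 16 · 9 · 3 ≡ 42 (mod 55).
Squaring chain: 42; never reaches −1, so base 3 is a Miller–Rabin witness that 55 is composite.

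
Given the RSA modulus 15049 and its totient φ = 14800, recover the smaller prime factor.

101

φ(n) = (p−1)(q−1) = n − (p+q) + 1, so p + q = 15049 − 14800 + 1 = 250.
p and q are the roots of t² − 250t + 15049 = 0.
Discriminant: 250² − 4·15049 = 62500 − 60196 = 2304; √2304 = 48.
q = (250 − 48)/2 = 101, p = (250 + 48)/2 = 149.
Check: 101 · 149 = 15049.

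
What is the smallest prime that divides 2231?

2231 is odd.
Digit sum 8, not divisible by 3.
Ends in 1: not divisible by 5.
7: 2231 = 7·318 + 5
11: 2231 = 11·202 + 9
13: 2231 = 13·171 + 8
17: 2231 = 17·131 + 4
19: 2231 = 19·117 + 8
23: 2231 = 23·97

23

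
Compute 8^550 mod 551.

486

8^1 ≡ 8 (mod 551)
8^2 ≡ 8^2 = 64 ≡ 64 (mod 551)
8^4 ≡ 64^2 = 4096 ≡ 239 (mod 551)
8^8 ≡ 239^2 = 57121 ≡ 368 (mod 551)
8^16 ≡ 368^2 = 135424 ≡ 429 (mod 551)
8^32 ≡ 429^2 = 184041 ≡ 7 (mod 551)
8^64 ≡ 7^2 = 49 ≡ 49 (mod 551)
8^128 ≡ 49^2 = 2401 ≡ 197 (mod 551)
8^256 ≡ 197^2 = 38809 ≡ 239 (mod 551)
8^512 ≡ 239^2 = 57121 ≡ 368 (mod 551)
550 = 512 + 32 + 4 + 2 in binary powers of 2.
So 8^550 ≡ 368 · 7 · 239 · 64 ≡ 486 (mod 551).
Since 486 ≠ 1, base 8 is a Fermat witness: 551 is composite.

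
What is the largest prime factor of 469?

469 = 7 · 67
67 is prime.
So 469 = 7 · 67; the largest prime factor is 67.

67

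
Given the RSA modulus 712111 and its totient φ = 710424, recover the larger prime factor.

859

φ(n) = (p−1)(q−1) = n − (p+q) + 1, so p + q = 712111 − 710424 + 1 = 1688.
p and q are the roots of t² − 1688t + 712111 = 0.
Discriminant: 1688² − 4·712111 = 2849344 − 2848444 = 900; √900 = 30.
q = (1688 − 30)/2 = 829, p = (1688 + 30)/2 = 859.
Check: 829 · 859 = 712111.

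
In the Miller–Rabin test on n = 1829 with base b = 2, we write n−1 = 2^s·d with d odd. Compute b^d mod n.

1829 − 1 = 1828 = 2^2 · 457, so d = 457.
2^1 ≡ 2 (mod 1829)
2^2 ≡ 2^2 = 4 ≡ 4 (mod 1829)
2^4 ≡ 4^2 = 16 ≡ 16 (mod 1829)
2^8 ≡ 16^2 = 256 ≡ 256 (mod 1829)
2^16 ≡ 256^2 = 65536 ≡ 1521 (mod 1829)
2^32 ≡ 1521^2 = 2313441 ≡ 1585 (mod 1829)
2^64 ≡ 1585^2 = 2512225 ≡ 1008 (mod 1829)
2^128 ≡ 1008^2 = 1016064 ≡ 969 (mod 1829)
2^256 ≡ 969^2 = 938961 ≡ 684 (mod 1829)
457 = 256 + 128 + 64 + 8 + 1 in binary powers of 2.
So 2^457 ≡ 684 · 969 · 1008 · 256 · 2 ≡ 655 (mod 1829).
Squaring chain: 655 → 1039; never reaches −1, so base 2 is a Miller–Rabin witness that 1829 is composite.

655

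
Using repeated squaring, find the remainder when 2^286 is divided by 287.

2^1 ≡ 2 (mod 287)
2^2 ≡ 2^2 = 4 ≡ 4 (mod 287)
2^4 ≡ 4^2 = 16 ≡ 16 (mod 287)
2^8 ≡ 16^2 = 256 ≡ 256 (mod 287)
2^16 ≡ 256^2 = 65536 ≡ 100 (mod 287)
2^32 ≡ 100^2 = 10000 ≡ 242 (mod 287)
2^64 ≡ 242^2 = 58564 ≡ 16 (mod 287)
2^128 ≡ 16^2 = 256 ≡ 256 (mod 287)
2^256 ≡ 256^2 = 65536 ≡ 100 (mod 287)
286 = 256 + 16 + 8 + 4 + 2 in binary powers of 2.
So 2^286 ≡ 100 · 100 · 256 · 16 · 4 ≡ 23 (mod 287).
Since 23 ≠ 1, base 2 is a Fermat witness: 287 is composite.

23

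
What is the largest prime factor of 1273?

67

1273 = 19 · 67
67 is prime.
So 1273 = 19 · 67; the largest prime factor is 67.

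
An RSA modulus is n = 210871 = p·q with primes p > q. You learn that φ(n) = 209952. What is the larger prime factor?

φ(n) = (p−1)(q−1) = n − (p+q) + 1, so p + q = 210871 − 209952 + 1 = 920.
p and q are the roots of t² − 920t + 210871 = 0.
Discriminant: 920² − 4·210871 = 846400 − 843484 = 2916; √2916 = 54.
q = (920 − 54)/2 = 433, p = (920 + 54)/2 = 487.
Check: 433 · 487 = 210871.

487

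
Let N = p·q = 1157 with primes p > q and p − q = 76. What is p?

Since p = q + 76, we have 1157 = q(q + 76), so q² + 76q − 1157 = 0.
Discriminant: 76² + 4·1157 = 5776 + 4628 = 10404; √10404 = 102.
q = (−76 + 102)/2 = 13, and p = q + 76 = 89.
Check: 13 · 89 = 1157.

89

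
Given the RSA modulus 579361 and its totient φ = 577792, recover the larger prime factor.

977

φ(n) = (p−1)(q−1) = n − (p+q) + 1, so p + q = 579361 − 577792 + 1 = 1570.
p and q are the roots of t² − 1570t + 579361 = 0.
Discriminant: 1570² − 4·579361 = 2464900 − 2317444 = 147456; √147456 = 384.
q = (1570 − 384)/2 = 593, p = (1570 + 384)/2 = 977.
Check: 593 · 977 = 579361.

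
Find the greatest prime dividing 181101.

181101 = 3 · 60367
60367 = 17 · 3551
3551 = 53 · 67
67 is prime.
So 181101 = 3 · 17 · 53 · 67; the largest prime factor is 67.

67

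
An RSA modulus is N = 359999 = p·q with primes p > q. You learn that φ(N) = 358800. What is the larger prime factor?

601

φ(n) = (p−1)(q−1) = n − (p+q) + 1, so p + q = 359999 − 358800 + 1 = 1200.
p and q are the roots of t² − 1200t + 359999 = 0.
Discriminant: 1200² − 4·359999 = 1440000 − 1439996 = 4; √4 = 2.
q = (1200 − 2)/2 = 599, p = (1200 + 2)/2 = 601.
Check: 599 · 601 = 359999.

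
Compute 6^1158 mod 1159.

6^1 ≡ 6 (mod 1159)
6^2 ≡ 6^2 = 36 ≡ 36 (mod 1159)
6^4 ≡ 36^2 = 1296 ≡ 137 (mod 1159)
6^8 ≡ 137^2 = 18769 ≡ 225 (mod 1159)
6^16 ≡ 225^2 = 50625 ≡ 788 (mod 1159)
6^32 ≡ 788^2 = 620944 ≡ 879 (mod 1159)
6^64 ≡ 879^2 = 772641 ≡ 747 (mod 1159)
6^128 ≡ 747^2 = 558009 ≡ 530 (mod 1159)
6^256 ≡ 530^2 = 280900 ≡ 422 (mod 1159)
6^512 ≡ 422^2 = 178084 ≡ 757 (mod 1159)
6^1024 ≡ 757^2 = 573049 ≡ 503 (mod 1159)
1158 = 1024 + 128 + 4 + 2 in binary powers of 2.
So 6^1158 ≡ 503 · 530 · 137 · 36 ≡ 125 (mod 1159).
Since 125 ≠ 1, base 6 is a Fermat witness: 1159 is composite.

125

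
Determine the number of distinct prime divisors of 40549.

40549 = 23 · 1763
1763 = 41 · 43
40549 = 23 · 41 · 43, which has 3 distinct prime factors.

3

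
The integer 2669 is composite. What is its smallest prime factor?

17

2669 is odd.
Digit sum 23, not divisible by 3.
Ends in 9: not divisible by 5.
7: 2669 = 7·381 + 2
11: 2669 = 11·242 + 7
13: 2669 = 13·205 + 4
17: 2669 = 17·157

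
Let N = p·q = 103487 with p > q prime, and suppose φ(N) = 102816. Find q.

φ(n) = (p−1)(q−1) = n − (p+q) + 1, so p + q = 103487 − 102816 + 1 = 672.
p and q are the roots of t² − 672t + 103487 = 0.
Discriminant: 672² − 4·103487 = 451584 − 413948 = 37636; √37636 = 194.
q = (672 − 194)/2 = 239, p = (672 + 194)/2 = 433.
Check: 239 · 433 = 103487.

239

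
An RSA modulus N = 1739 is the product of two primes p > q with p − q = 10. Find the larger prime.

47

Since p = q + 10, we have 1739 = q(q + 10), so q² + 10q − 1739 = 0.
Discriminant: 10² + 4·1739 = 100 + 6956 = 7056; √7056 = 84.
q = (−10 + 84)/2 = 37, and p = q + 10 = 47.
Check: 37 · 47 = 1739.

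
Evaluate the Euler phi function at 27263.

Factor: 27263 = 137 · 199.
φ(27263) = (137−1) · (199−1) = 136 · 198 = 26928.

26928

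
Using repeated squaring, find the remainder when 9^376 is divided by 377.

9^1 ≡ 9 (mod 377)
9^2 ≡ 9^2 = 81 ≡ 81 (mod 377)
9^4 ≡ 81^2 = 6561 ≡ 152 (mod 377)
9^8 ≡ 152^2 = 23104 ≡ 107 (mod 377)
9^16 ≡ 107^2 = 11449 ≡ 139 (mod 377)
9^32 ≡ 139^2 = 19321 ≡ 94 (mod 377)
9^64 ≡ 94^2 = 8836 ≡ 165 (mod 377)
9^128 ≡ 165^2 = 27225 ≡ 81 (mod 377)
9^256 ≡ 81^2 = 6561 ≡ 152 (mod 377)
376 = 256 + 64 + 32 + 16 + 8 in binary powers of 2.
So 9^376 ≡ 152 · 165 · 94 · 139 · 107 ≡ 256 (mod 377).
Since 256 ≠ 1, base 9 is a Fermat witness: 377 is composite.

256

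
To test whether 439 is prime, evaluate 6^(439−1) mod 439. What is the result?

1

6^1 ≡ 6 (mod 439)
6^2 ≡ 6^2 = 36 ≡ 36 (mod 439)
6^4 ≡ 36^2 = 1296 ≡ 418 (mod 439)
6^8 ≡ 418^2 = 174724 ≡ 2 (mod 439)
6^16 ≡ 2^2 = 4 ≡ 4 (mod 439)
6^32 ≡ 4^2 = 16 ≡ 16 (mod 439)
6^64 ≡ 16^2 = 256 ≡ 256 (mod 439)
6^128 ≡ 256^2 = 65536 ≡ 125 (mod 439)
6^256 ≡ 125^2 = 15625 ≡ 260 (mod 439)
438 = 256 + 128 + 32 + 16 + 4 + 2 in binary powers of 2.
So 6^438 ≡ 260 · 125 · 16 · 4 · 418 · 36 ≡ 1 (mod 439).
Since the result is 1, base 6 gives no evidence that 439 is composite.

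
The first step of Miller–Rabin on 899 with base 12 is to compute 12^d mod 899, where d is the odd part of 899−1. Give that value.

447

899 − 1 = 898 = 2^1 · 449, so d = 449.
12^1 ≡ 12 (mod 899)
12^2 ≡ 12^2 = 144 ≡ 144 (mod 899)
12^4 ≡ 144^2 = 20736 ≡ 59 (mod 899)
12^8 ≡ 59^2 = 3481 ≡ 784 (mod 899)
12^16 ≡ 784^2 = 614656 ≡ 639 (mod 899)
12^32 ≡ 639^2 = 408321 ≡ 175 (mod 899)
12^64 ≡ 175^2 = 30625 ≡ 59 (mod 899)
12^128 ≡ 59^2 = 3481 ≡ 784 (mod 899)
12^256 ≡ 784^2 = 614656 ≡ 639 (mod 899)
449 = 256 + 128 + 64 + 1 in binary powers of 2.
So 12^449 ≡ 639 · 784 · 59 · 12 ≡ 447 (mod 899).
Squaring chain: 447; never reaches −1, so base 12 is a Miller–Rabin witness that 899 is composite.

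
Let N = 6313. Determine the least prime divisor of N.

6313 is odd.
Digit sum 13, not divisible by 3.
Ends in 3: not divisible by 5.
7: 6313 = 7·901 + 6
11: 6313 = 11·573 + 10
13: 6313 = 13·485 + 8
17: 6313 = 17·371 + 6
19: 6313 = 19·332 + 5
23: 6313 = 23·274 + 11
29: 6313 = 29·217 + 20
31: 6313 = 31·203 + 20
37: 6313 = 37·170 + 23
41: 6313 = 41·153 + 40
43: 6313 = 43·146 + 35
47: 6313 = 47·134 + 15
53: 6313 = 53·119 + 6
59: 6313 = 59·107

59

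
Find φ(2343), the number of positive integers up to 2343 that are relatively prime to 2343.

Factor: 2343 = 3 · 11 · 71.
φ(2343) = (3−1) · (11−1) · (71−1) = 2 · 10 · 70 = 1400.

1400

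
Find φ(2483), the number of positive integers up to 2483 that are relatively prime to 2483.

Factor: 2483 = 13 · 191.
φ(2483) = (13−1) · (191−1) = 12 · 190 = 2280.

2280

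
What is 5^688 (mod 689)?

365

5^1 ≡ 5 (mod 689)
5^2 ≡ 5^2 = 25 ≡ 25 (mod 689)
5^4 ≡ 25^2 = 625 ≡ 625 (mod 689)
5^8 ≡ 625^2 = 390625 ≡ 651 (mod 689)
5^16 ≡ 651^2 = 423801 ≡ 66 (mod 689)
5^32 ≡ 66^2 = 4356 ≡ 222 (mod 689)
5^64 ≡ 222^2 = 49284 ≡ 365 (mod 689)
5^128 ≡ 365^2 = 133225 ≡ 248 (mod 689)
5^256 ≡ 248^2 = 61504 ≡ 183 (mod 689)
5^512 ≡ 183^2 = 33489 ≡ 417 (mod 689)
688 = 512 + 128 + 32 + 16 in binary powers of 2.
So 5^688 ≡ 417 · 248 · 222 · 66 ≡ 365 (mod 689).
Since 365 ≠ 1, base 5 is a Fermat witness: 689 is composite.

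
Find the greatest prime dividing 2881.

67

2881 = 43 · 67
67 is prime.
So 2881 = 43 · 67; the largest prime factor is 67.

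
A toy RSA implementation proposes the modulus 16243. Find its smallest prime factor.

16243 is odd.
Digit sum 16, not divisible by 3.
Ends in 3: not divisible by 5.
7: 16243 = 7·2320 + 3
11: 16243 = 11·1476 + 7
13: 16243 = 13·1249 + 6
17: 16243 = 17·955 + 8
19: 16243 = 19·854 + 17
23: 16243 = 23·706 + 5
29: 16243 = 29·560 + 3
31: 16243 = 31·523 + 30
37: 16243 = 37·439

37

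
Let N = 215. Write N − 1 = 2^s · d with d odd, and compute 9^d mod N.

124

215 − 1 = 214 = 2^1 · 107, so d = 107.
9^1 ≡ 9 (mod 215)
9^2 ≡ 9^2 = 81 ≡ 81 (mod 215)
9^4 ≡ 81^2 = 6561 ≡ 111 (mod 215)
9^8 ≡ 111^2 = 12321 ≡ 66 (mod 215)
9^16 ≡ 66^2 = 4356 ≡ 56 (mod 215)
9^32 ≡ 56^2 = 3136 ≡ 126 (mod 215)
9^64 ≡ 126^2 = 15876 ≡ 181 (mod 215)
107 = 64 + 32 + 8 + 2 + 1 in binary powers of 2.
So 9^107 ≡ 181 · 126 · 66 · 81 · 9 ≡ 124 (mod 215).
Squaring chain: 124; never reaches −1, so base 9 is a Miller–Rabin witness that 215 is composite.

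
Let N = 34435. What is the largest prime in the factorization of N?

97

34435 = 5 · 6887
6887 = 71 · 97
97 is prime.
So 34435 = 5 · 71 · 97; the largest prime factor is 97.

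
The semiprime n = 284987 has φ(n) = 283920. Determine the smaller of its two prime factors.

φ(n) = (p−1)(q−1) = n − (p+q) + 1, so p + q = 284987 − 283920 + 1 = 1068.
p and q are the roots of t² − 1068t + 284987 = 0.
Discriminant: 1068² − 4·284987 = 1140624 − 1139948 = 676; √676 = 26.
q = (1068 − 26)/2 = 521, p = (1068 + 26)/2 = 547.
Check: 521 · 547 = 284987.

521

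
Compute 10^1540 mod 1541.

1243

10^1 ≡ 10 (mod 1541)
10^2 ≡ 10^2 = 100 ≡ 100 (mod 1541)
10^4 ≡ 100^2 = 10000 ≡ 754 (mod 1541)
10^8 ≡ 754^2 = 568516 ≡ 1428 (mod 1541)
10^16 ≡ 1428^2 = 2039184 ≡ 441 (mod 1541)
10^32 ≡ 441^2 = 194481 ≡ 315 (mod 1541)
10^64 ≡ 315^2 = 99225 ≡ 601 (mod 1541)
10^128 ≡ 601^2 = 361201 ≡ 607 (mod 1541)
10^256 ≡ 607^2 = 368449 ≡ 150 (mod 1541)
10^512 ≡ 150^2 = 22500 ≡ 926 (mod 1541)
10^1024 ≡ 926^2 = 857476 ≡ 680 (mod 1541)
1540 = 1024 + 512 + 4 in binary powers of 2.
So 10^1540 ≡ 680 · 926 · 754 ≡ 1243 (mod 1541).
Since 1243 ≠ 1, base 10 is a Fermat witness: 1541 is composite.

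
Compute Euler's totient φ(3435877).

Factor: 3435877 = 107 · 163 · 197.
φ(3435877) = (107−1) · (163−1) · (197−1) = 106 · 162 · 196 = 3365712.

3365712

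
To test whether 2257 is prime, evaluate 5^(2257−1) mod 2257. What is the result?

1839

5^1 ≡ 5 (mod 2257)
5^2 ≡ 5^2 = 25 ≡ 25 (mod 2257)
5^4 ≡ 25^2 = 625 ≡ 625 (mod 2257)
5^8 ≡ 625^2 = 390625 ≡ 164 (mod 2257)
5^16 ≡ 164^2 = 26896 ≡ 2069 (mod 2257)
5^32 ≡ 2069^2 = 4280761 ≡ 1489 (mod 2257)
5^64 ≡ 1489^2 = 2217121 ≡ 747 (mod 2257)
5^128 ≡ 747^2 = 558009 ≡ 530 (mod 2257)
5^256 ≡ 530^2 = 280900 ≡ 1032 (mod 2257)
5^512 ≡ 1032^2 = 1065024 ≡ 1977 (mod 2257)
5^1024 ≡ 1977^2 = 3908529 ≡ 1662 (mod 2257)
5^2048 ≡ 1662^2 = 2762244 ≡ 1933 (mod 2257)
2256 = 2048 + 128 + 64 + 16 in binary powers of 2.
So 5^2256 ≡ 1933 · 530 · 747 · 2069 ≡ 1839 (mod 2257).
Since 1839 ≠ 1, base 5 is a Fermat witness: 2257 is composite.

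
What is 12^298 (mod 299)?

12^1 ≡ 12 (mod 299)
12^2 ≡ 12^2 = 144 ≡ 144 (mod 299)
12^4 ≡ 144^2 = 20736 ≡ 105 (mod 299)
12^8 ≡ 105^2 = 11025 ≡ 261 (mod 299)
12^16 ≡ 261^2 = 68121 ≡ 248 (mod 299)
12^32 ≡ 248^2 = 61504 ≡ 209 (mod 299)
12^64 ≡ 209^2 = 43681 ≡ 27 (mod 299)
12^128 ≡ 27^2 = 729 ≡ 131 (mod 299)
12^256 ≡ 131^2 = 17161 ≡ 118 (mod 299)
298 = 256 + 32 + 8 + 2 in binary powers of 2.
So 12^298 ≡ 118 · 209 · 261 · 144 ≡ 196 (mod 299).
Since 196 ≠ 1, base 12 is a Fermat witness: 299 is composite.

196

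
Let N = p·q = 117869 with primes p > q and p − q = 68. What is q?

311

Since p = q + 68, we have 117869 = q(q + 68), so q² + 68q − 117869 = 0.
Discriminant: 68² + 4·117869 = 4624 + 471476 = 476100; √476100 = 690.
q = (−68 + 690)/2 = 311, and p = q + 68 = 379.
Check: 311 · 379 = 117869.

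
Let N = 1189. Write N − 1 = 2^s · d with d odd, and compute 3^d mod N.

1189 − 1 = 1188 = 2^2 · 297, so d = 297.
3^1 ≡ 3 (mod 1189)
3^2 ≡ 3^2 = 9 ≡ 9 (mod 1189)
3^4 ≡ 9^2 = 81 ≡ 81 (mod 1189)
3^8 ≡ 81^2 = 6561 ≡ 616 (mod 1189)
3^16 ≡ 616^2 = 379456 ≡ 165 (mod 1189)
3^32 ≡ 165^2 = 27225 ≡ 1067 (mod 1189)
3^64 ≡ 1067^2 = 1138489 ≡ 616 (mod 1189)
3^128 ≡ 616^2 = 379456 ≡ 165 (mod 1189)
3^256 ≡ 165^2 = 27225 ≡ 1067 (mod 1189)
297 = 256 + 32 + 8 + 1 in binary powers of 2.
So 3^297 ≡ 1067 · 1067 · 616 · 3 ≡ 495 (mod 1189).
Squaring chain: 495 → 91; never reaches −1, so base 3 is a Miller–Rabin witness that 1189 is composite.

495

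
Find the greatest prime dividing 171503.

171503 = 41 · 4183
4183 = 47 · 89
89 is prime.
So 171503 = 41 · 47 · 89; the largest prime factor is 89.

89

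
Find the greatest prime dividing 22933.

22933 = 17 · 1349
1349 = 19 · 71
71 is prime.
So 22933 = 17 · 19 · 71; the largest prime factor is 71.

71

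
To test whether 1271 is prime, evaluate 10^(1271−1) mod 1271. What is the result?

10^1 ≡ 10 (mod 1271)
10^2 ≡ 10^2 = 100 ≡ 100 (mod 1271)
10^4 ≡ 100^2 = 10000 ≡ 1103 (mod 1271)
10^8 ≡ 1103^2 = 1216609 ≡ 262 (mod 1271)
10^16 ≡ 262^2 = 68644 ≡ 10 (mod 1271)
10^32 ≡ 10^2 = 100 ≡ 100 (mod 1271)
10^64 ≡ 100^2 = 10000 ≡ 1103 (mod 1271)
10^128 ≡ 1103^2 = 1216609 ≡ 262 (mod 1271)
10^256 ≡ 262^2 = 68644 ≡ 10 (mod 1271)
10^512 ≡ 10^2 = 100 ≡ 100 (mod 1271)
10^1024 ≡ 100^2 = 10000 ≡ 1103 (mod 1271)
1270 = 1024 + 128 + 64 + 32 + 16 + 4 + 2 in binary powers of 2.
So 10^1270 ≡ 1103 · 262 · 1103 · 100 · 10 · 1103 · 100 ≡ 780 (mod 1271).
Since 780 ≠ 1, base 10 is a Fermat witness: 1271 is composite.

780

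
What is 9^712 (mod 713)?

9^1 ≡ 9 (mod 713)
9^2 ≡ 9^2 = 81 ≡ 81 (mod 713)
9^4 ≡ 81^2 = 6561 ≡ 144 (mod 713)
9^8 ≡ 144^2 = 20736 ≡ 59 (mod 713)
9^16 ≡ 59^2 = 3481 ≡ 629 (mod 713)
9^32 ≡ 629^2 = 395641 ≡ 639 (mod 713)
9^64 ≡ 639^2 = 408321 ≡ 485 (mod 713)
9^128 ≡ 485^2 = 235225 ≡ 648 (mod 713)
9^256 ≡ 648^2 = 419904 ≡ 660 (mod 713)
9^512 ≡ 660^2 = 435600 ≡ 670 (mod 713)
712 = 512 + 128 + 64 + 8 in binary powers of 2.
So 9^712 ≡ 670 · 648 · 485 · 59 ≡ 289 (mod 713).
Since 289 ≠ 1, base 9 is a Fermat witness: 713 is composite.

289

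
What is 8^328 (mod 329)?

260

8^1 ≡ 8 (mod 329)
8^2 ≡ 8^2 = 64 ≡ 64 (mod 329)
8^4 ≡ 64^2 = 4096 ≡ 148 (mod 329)
8^8 ≡ 148^2 = 21904 ≡ 190 (mod 329)
8^16 ≡ 190^2 = 36100 ≡ 239 (mod 329)
8^32 ≡ 239^2 = 57121 ≡ 204 (mod 329)
8^64 ≡ 204^2 = 41616 ≡ 162 (mod 329)
8^128 ≡ 162^2 = 26244 ≡ 253 (mod 329)
8^256 ≡ 253^2 = 64009 ≡ 183 (mod 329)
328 = 256 + 64 + 8 in binary powers of 2.
So 8^328 ≡ 183 · 162 · 190 ≡ 260 (mod 329).
Since 260 ≠ 1, base 8 is a Fermat witness: 329 is composite.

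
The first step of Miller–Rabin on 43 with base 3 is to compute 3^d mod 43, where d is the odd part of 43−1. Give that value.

43 − 1 = 42 = 2^1 · 21, so d = 21.
3^1 ≡ 3 (mod 43)
3^2 ≡ 3^2 = 9 ≡ 9 (mod 43)
3^4 ≡ 9^2 = 81 ≡ 38 (mod 43)
3^8 ≡ 38^2 = 1444 ≡ 25 (mod 43)
3^16 ≡ 25^2 = 625 ≡ 23 (mod 43)
21 = 16 + 4 + 1 in binary powers of 2.
So 3^21 ≡ 23 · 38 · 3 ≡ 42 (mod 43).
Since 3^d ≡ 42 (mod 43), base 3 does not prove 43 composite.

42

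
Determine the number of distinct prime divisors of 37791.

37791 = 3^2 · 4199
4199 = 13 · 323
323 = 17 · 19
37791 = 3^2 · 13 · 17 · 19, which has 4 distinct prime factors.

4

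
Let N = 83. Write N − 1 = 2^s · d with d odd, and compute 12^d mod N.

1

83 − 1 = 82 = 2^1 · 41, so d = 41.
12^1 ≡ 12 (mod 83)
12^2 ≡ 12^2 = 144 ≡ 61 (mod 83)
12^4 ≡ 61^2 = 3721 ≡ 69 (mod 83)
12^8 ≡ 69^2 = 4761 ≡ 30 (mod 83)
12^16 ≡ 30^2 = 900 ≡ 70 (mod 83)
12^32 ≡ 70^2 = 4900 ≡ 3 (mod 83)
41 = 32 + 8 + 1 in binary powers of 2.
So 12^41 ≡ 3 · 30 · 12 ≡ 1 (mod 83).
Since 12^d ≡ 1 (mod 83), base 12 does not prove 83 composite.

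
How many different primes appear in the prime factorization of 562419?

562419 = 3^2 · 62491
62491 = 11 · 5681
5681 = 13 · 437
437 = 19 · 23
562419 = 3^2 · 11 · 13 · 19 · 23, which has 5 distinct prime factors.

5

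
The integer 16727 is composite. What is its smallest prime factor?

16727 is odd.
Digit sum 23, not divisible by 3.
Ends in 7: not divisible by 5.
7: 16727 = 7·2389 + 4
11: 16727 = 11·1520 + 7
13: 16727 = 13·1286 + 9
17: 16727 = 17·983 + 16
19: 16727 = 19·880 + 7
23: 16727 = 23·727 + 6
29: 16727 = 29·576 + 23
31: 16727 = 31·539 + 18
37: 16727 = 37·452 + 3
41: 16727 = 41·407 + 40
43: 16727 = 43·389

43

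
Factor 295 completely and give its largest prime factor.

295 = 5 · 59
59 is prime.
So 295 = 5 · 59; the largest prime factor is 59.

59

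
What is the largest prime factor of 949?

949 = 13 · 73
73 is prime.
So 949 = 13 · 73; the largest prime factor is 73.

73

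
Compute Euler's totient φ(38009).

Factor: 38009 = 191 · 199.
φ(38009) = (191−1) · (199−1) = 190 · 198 = 37620.

37620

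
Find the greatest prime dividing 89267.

89267 = 17 · 5251
5251 = 59 · 89
89 is prime.
So 89267 = 17 · 59 · 89; the largest prime factor is 89.

89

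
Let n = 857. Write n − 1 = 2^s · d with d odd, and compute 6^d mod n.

351

857 − 1 = 856 = 2^3 · 107, so d = 107.
6^1 ≡ 6 (mod 857)
6^2 ≡ 6^2 = 36 ≡ 36 (mod 857)
6^4 ≡ 36^2 = 1296 ≡ 439 (mod 857)
6^8 ≡ 439^2 = 192721 ≡ 753 (mod 857)
6^16 ≡ 753^2 = 567009 ≡ 532 (mod 857)
6^32 ≡ 532^2 = 283024 ≡ 214 (mod 857)
6^64 ≡ 214^2 = 45796 ≡ 375 (mod 857)
107 = 64 + 32 + 8 + 2 + 1 in binary powers of 2.
So 6^107 ≡ 375 · 214 · 753 · 36 · 6 ≡ 351 (mod 857).
Squaring chain: 351 → 650 → 856; reaches −1, so base 6 does not prove 857 composite.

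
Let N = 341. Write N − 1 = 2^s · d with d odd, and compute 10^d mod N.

341 − 1 = 340 = 2^2 · 85, so d = 85.
10^1 ≡ 10 (mod 341)
10^2 ≡ 10^2 = 100 ≡ 100 (mod 341)
10^4 ≡ 100^2 = 10000 ≡ 111 (mod 341)
10^8 ≡ 111^2 = 12321 ≡ 45 (mod 341)
10^16 ≡ 45^2 = 2025 ≡ 320 (mod 341)
10^32 ≡ 320^2 = 102400 ≡ 100 (mod 341)
10^64 ≡ 100^2 = 10000 ≡ 111 (mod 341)
85 = 64 + 16 + 4 + 1 in binary powers of 2.
So 10^85 ≡ 111 · 320 · 111 · 10 ≡ 98 (mod 341).
Squaring chain: 98 → 56; never reaches −1, so base 10 is a Miller–Rabin witness that 341 is composite.

98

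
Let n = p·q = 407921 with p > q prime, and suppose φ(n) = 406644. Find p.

659

φ(n) = (p−1)(q−1) = n − (p+q) + 1, so p + q = 407921 − 406644 + 1 = 1278.
p and q are the roots of t² − 1278t + 407921 = 0.
Discriminant: 1278² − 4·407921 = 1633284 − 1631684 = 1600; √1600 = 40.
q = (1278 − 40)/2 = 619, p = (1278 + 40)/2 = 659.
Check: 619 · 659 = 407921.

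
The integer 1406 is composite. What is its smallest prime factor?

2

1406 is even: 2 divides it.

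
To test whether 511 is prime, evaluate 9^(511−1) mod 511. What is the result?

1

9^1 ≡ 9 (mod 511)
9^2 ≡ 9^2 = 81 ≡ 81 (mod 511)
9^4 ≡ 81^2 = 6561 ≡ 429 (mod 511)
9^8 ≡ 429^2 = 184041 ≡ 81 (mod 511)
9^16 ≡ 81^2 = 6561 ≡ 429 (mod 511)
9^32 ≡ 429^2 = 184041 ≡ 81 (mod 511)
9^64 ≡ 81^2 = 6561 ≡ 429 (mod 511)
9^128 ≡ 429^2 = 184041 ≡ 81 (mod 511)
9^256 ≡ 81^2 = 6561 ≡ 429 (mod 511)
510 = 256 + 128 + 64 + 32 + 16 + 8 + 4 + 2 in binary powers of 2.
So 9^510 ≡ 429 · 81 · 429 · 81 · 429 · 81 · 429 · 81 ≡ 1 (mod 511).
Since the result is 1, base 9 gives no evidence that 511 is composite.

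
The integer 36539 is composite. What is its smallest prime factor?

36539 is odd.
Digit sum 26, not divisible by 3.
Ends in 9: not divisible by 5.
7: 36539 = 7·5219 + 6
11: 36539 = 11·3321 + 8
13: 36539 = 13·2810 + 9
17: 36539 = 17·2149 + 6
19: 36539 = 19·1923 + 2
23: 36539 = 23·1588 + 15
29: 36539 = 29·1259 + 28
31: 36539 = 31·1178 + 21
37: 36539 = 37·987 + 20
41: 36539 = 41·891 + 8
43: 36539 = 43·849 + 32
47: 36539 = 47·777 + 20
53: 36539 = 53·689 + 22
59: 36539 = 59·619 + 18
61: 36539 = 61·599

61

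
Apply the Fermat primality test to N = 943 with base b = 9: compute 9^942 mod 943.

9^1 ≡ 9 (mod 943)
9^2 ≡ 9^2 = 81 ≡ 81 (mod 943)
9^4 ≡ 81^2 = 6561 ≡ 903 (mod 943)
9^8 ≡ 903^2 = 815409 ≡ 657 (mod 943)
9^16 ≡ 657^2 = 431649 ≡ 698 (mod 943)
9^32 ≡ 698^2 = 487204 ≡ 616 (mod 943)
9^64 ≡ 616^2 = 379456 ≡ 370 (mod 943)
9^128 ≡ 370^2 = 136900 ≡ 165 (mod 943)
9^256 ≡ 165^2 = 27225 ≡ 821 (mod 943)
9^512 ≡ 821^2 = 674041 ≡ 739 (mod 943)
942 = 512 + 256 + 128 + 32 + 8 + 4 + 2 in binary powers of 2.
So 9^942 ≡ 739 · 821 · 165 · 616 · 657 · 903 · 81 ≡ 901 (mod 943).
Since 901 ≠ 1, base 9 is a Fermat witness: 943 is composite.

901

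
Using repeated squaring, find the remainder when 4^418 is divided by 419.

4^1 ≡ 4 (mod 419)
4^2 ≡ 4^2 = 16 ≡ 16 (mod 419)
4^4 ≡ 16^2 = 256 ≡ 256 (mod 419)
4^8 ≡ 256^2 = 65536 ≡ 172 (mod 419)
4^16 ≡ 172^2 = 29584 ≡ 254 (mod 419)
4^32 ≡ 254^2 = 64516 ≡ 409 (mod 419)
4^64 ≡ 409^2 = 167281 ≡ 100 (mod 419)
4^128 ≡ 100^2 = 10000 ≡ 363 (mod 419)
4^256 ≡ 363^2 = 131769 ≡ 203 (mod 419)
418 = 256 + 128 + 32 + 2 in binary powers of 2.
So 4^418 ≡ 203 · 363 · 409 · 16 ≡ 1 (mod 419).
Since the result is 1, base 4 gives no evidence that 419 is composite.

1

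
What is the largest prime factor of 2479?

2479 = 37 · 67
67 is prime.
So 2479 = 37 · 67; the largest prime factor is 67.

67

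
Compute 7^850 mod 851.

7^1 ≡ 7 (mod 851)
7^2 ≡ 7^2 = 49 ≡ 49 (mod 851)
7^4 ≡ 49^2 = 2401 ≡ 699 (mod 851)
7^8 ≡ 699^2 = 488601 ≡ 127 (mod 851)
7^16 ≡ 127^2 = 16129 ≡ 811 (mod 851)
7^32 ≡ 811^2 = 657721 ≡ 749 (mod 851)
7^64 ≡ 749^2 = 561001 ≡ 192 (mod 851)
7^128 ≡ 192^2 = 36864 ≡ 271 (mod 851)
7^256 ≡ 271^2 = 73441 ≡ 255 (mod 851)
7^512 ≡ 255^2 = 65025 ≡ 349 (mod 851)
850 = 512 + 256 + 64 + 16 + 2 in binary powers of 2.
So 7^850 ≡ 349 · 255 · 192 · 811 · 49 ≡ 255 (mod 851).
Since 255 ≠ 1, base 7 is a Fermat witness: 851 is composite.

255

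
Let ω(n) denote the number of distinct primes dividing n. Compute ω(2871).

3

2871 = 3^2 · 319
319 = 11 · 29
2871 = 3^2 · 11 · 29, which has 3 distinct prime factors.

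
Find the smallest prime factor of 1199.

1199 is odd.
Digit sum 20, not divisible by 3.
Ends in 9: not divisible by 5.
7: 1199 = 7·171 + 2
11: 1199 = 11·109

11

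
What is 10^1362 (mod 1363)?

10^1 ≡ 10 (mod 1363)
10^2 ≡ 10^2 = 100 ≡ 100 (mod 1363)
10^4 ≡ 100^2 = 10000 ≡ 459 (mod 1363)
10^8 ≡ 459^2 = 210681 ≡ 779 (mod 1363)
10^16 ≡ 779^2 = 606841 ≡ 306 (mod 1363)
10^32 ≡ 306^2 = 93636 ≡ 952 (mod 1363)
10^64 ≡ 952^2 = 906304 ≡ 1272 (mod 1363)
10^128 ≡ 1272^2 = 1617984 ≡ 103 (mod 1363)
10^256 ≡ 103^2 = 10609 ≡ 1068 (mod 1363)
10^512 ≡ 1068^2 = 1140624 ≡ 1156 (mod 1363)
10^1024 ≡ 1156^2 = 1336336 ≡ 596 (mod 1363)
1362 = 1024 + 256 + 64 + 16 + 2 in binary powers of 2.
So 10^1362 ≡ 596 · 1068 · 1272 · 306 · 100 ≡ 63 (mod 1363).
Since 63 ≠ 1, base 10 is a Fermat witness: 1363 is composite.

63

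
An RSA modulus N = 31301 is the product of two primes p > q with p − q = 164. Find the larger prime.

Since p = q + 164, we have 31301 = q(q + 164), so q² + 164q − 31301 = 0.
Discriminant: 164² + 4·31301 = 26896 + 125204 = 152100; √152100 = 390.
q = (−164 + 390)/2 = 113, and p = q + 164 = 277.
Check: 113 · 277 = 31301.

277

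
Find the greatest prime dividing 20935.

79

20935 = 5 · 4187
4187 = 53 · 79
79 is prime.
So 20935 = 5 · 53 · 79; the largest prime factor is 79.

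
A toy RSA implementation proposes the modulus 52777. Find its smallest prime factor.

89

52777 is odd.
Digit sum 28, not divisible by 3.
Ends in 7: not divisible by 5.
7: 52777 = 7·7539 + 4
11: 52777 = 11·4797 + 10
13: 52777 = 13·4059 + 10
17: 52777 = 17·3104 + 9
19: 52777 = 19·2777 + 14
23: 52777 = 23·2294 + 15
29: 52777 = 29·1819 + 26
31: 52777 = 31·1702 + 15
37: 52777 = 37·1426 + 15
41: 52777 = 41·1287 + 10
43: 52777 = 43·1227 + 16
47: 52777 = 47·1122 + 43
53: 52777 = 53·995 + 42
59: 52777 = 59·894 + 31
61: 52777 = 61·865 + 12
67: 52777 = 67·787 + 48
71: 52777 = 71·743 + 24
73: 52777 = 73·722 + 71
79: 52777 = 79·668 + 5
83: 52777 = 83·635 + 72
89: 52777 = 89·593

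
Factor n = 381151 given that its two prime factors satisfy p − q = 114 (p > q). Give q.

563

Since p = q + 114, we have 381151 = q(q + 114), so q² + 114q − 381151 = 0.
Discriminant: 114² + 4·381151 = 12996 + 1524604 = 1537600; √1537600 = 1240.
q = (−114 + 1240)/2 = 563, and p = q + 114 = 677.
Check: 563 · 677 = 381151.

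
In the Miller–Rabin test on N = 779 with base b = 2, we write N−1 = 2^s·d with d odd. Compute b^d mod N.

779 − 1 = 778 = 2^1 · 389, so d = 389.
2^1 ≡ 2 (mod 779)
2^2 ≡ 2^2 = 4 ≡ 4 (mod 779)
2^4 ≡ 4^2 = 16 ≡ 16 (mod 779)
2^8 ≡ 16^2 = 256 ≡ 256 (mod 779)
2^16 ≡ 256^2 = 65536 ≡ 100 (mod 779)
2^32 ≡ 100^2 = 10000 ≡ 652 (mod 779)
2^64 ≡ 652^2 = 425104 ≡ 549 (mod 779)
2^128 ≡ 549^2 = 301401 ≡ 707 (mod 779)
2^256 ≡ 707^2 = 499849 ≡ 510 (mod 779)
389 = 256 + 128 + 4 + 1 in binary powers of 2.
So 2^389 ≡ 510 · 707 · 16 · 2 ≡ 471 (mod 779).
Squaring chain: 471; never reaches −1, so base 2 is a Miller–Rabin witness that 779 is composite.

471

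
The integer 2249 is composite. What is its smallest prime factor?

13

2249 is odd.
Digit sum 17, not divisible by 3.
Ends in 9: not divisible by 5.
7: 2249 = 7·321 + 2
11: 2249 = 11·204 + 5
13: 2249 = 13·173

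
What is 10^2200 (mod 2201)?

10^1 ≡ 10 (mod 2201)
10^2 ≡ 10^2 = 100 ≡ 100 (mod 2201)
10^4 ≡ 100^2 = 10000 ≡ 1196 (mod 2201)
10^8 ≡ 1196^2 = 1430416 ≡ 1967 (mod 2201)
10^16 ≡ 1967^2 = 3869089 ≡ 1932 (mod 2201)
10^32 ≡ 1932^2 = 3732624 ≡ 1929 (mod 2201)
10^64 ≡ 1929^2 = 3721041 ≡ 1351 (mod 2201)
10^128 ≡ 1351^2 = 1825201 ≡ 572 (mod 2201)
10^256 ≡ 572^2 = 327184 ≡ 1436 (mod 2201)
10^512 ≡ 1436^2 = 2062096 ≡ 1960 (mod 2201)
10^1024 ≡ 1960^2 = 3841600 ≡ 855 (mod 2201)
10^2048 ≡ 855^2 = 731025 ≡ 293 (mod 2201)
2200 = 2048 + 128 + 16 + 8 in binary powers of 2.
So 10^2200 ≡ 293 · 572 · 1932 · 1967 ≡ 1369 (mod 2201).
Since 1369 ≠ 1, base 10 is a Fermat witness: 2201 is composite.

1369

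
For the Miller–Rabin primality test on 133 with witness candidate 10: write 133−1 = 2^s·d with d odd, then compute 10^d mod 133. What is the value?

133 − 1 = 132 = 2^2 · 33, so d = 33.
10^1 ≡ 10 (mod 133)
10^2 ≡ 10^2 = 100 ≡ 100 (mod 133)
10^4 ≡ 100^2 = 10000 ≡ 25 (mod 133)
10^8 ≡ 25^2 = 625 ≡ 93 (mod 133)
10^16 ≡ 93^2 = 8649 ≡ 4 (mod 133)
10^32 ≡ 4^2 = 16 ≡ 16 (mod 133)
33 = 32 + 1 in binary powers of 2.
So 10^33 ≡ 16 · 10 ≡ 27 (mod 133).
Squaring chain: 27 → 64; never reaches −1, so base 10 is a Miller–Rabin witness that 133 is composite.

27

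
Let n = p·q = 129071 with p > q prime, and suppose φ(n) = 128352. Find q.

337

φ(n) = (p−1)(q−1) = n − (p+q) + 1, so p + q = 129071 − 128352 + 1 = 720.
p and q are the roots of t² − 720t + 129071 = 0.
Discriminant: 720² − 4·129071 = 518400 − 516284 = 2116; √2116 = 46.
q = (720 − 46)/2 = 337, p = (720 + 46)/2 = 383.
Check: 337 · 383 = 129071.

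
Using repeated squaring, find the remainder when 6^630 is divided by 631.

6^1 ≡ 6 (mod 631)
6^2 ≡ 6^2 = 36 ≡ 36 (mod 631)
6^4 ≡ 36^2 = 1296 ≡ 34 (mod 631)
6^8 ≡ 34^2 = 1156 ≡ 525 (mod 631)
6^16 ≡ 525^2 = 275625 ≡ 509 (mod 631)
6^32 ≡ 509^2 = 259081 ≡ 371 (mod 631)
6^64 ≡ 371^2 = 137641 ≡ 83 (mod 631)
6^128 ≡ 83^2 = 6889 ≡ 579 (mod 631)
6^256 ≡ 579^2 = 335241 ≡ 180 (mod 631)
6^512 ≡ 180^2 = 32400 ≡ 219 (mod 631)
630 = 512 + 64 + 32 + 16 + 4 + 2 in binary powers of 2.
So 6^630 ≡ 219 · 83 · 371 · 509 · 34 · 36 ≡ 1 (mod 631).
Since the result is 1, base 6 gives no evidence that 631 is composite.

1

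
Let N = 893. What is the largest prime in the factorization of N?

893 = 19 · 47
47 is prime.
So 893 = 19 · 47; the largest prime factor is 47.

47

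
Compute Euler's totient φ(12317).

Factor: 12317 = 109 · 113.
φ(12317) = (109−1) · (113−1) = 108 · 112 = 12096.

12096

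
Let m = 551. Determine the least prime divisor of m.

19

551 is odd.
Digit sum 11, not divisible by 3.
Ends in 1: not divisible by 5.
7: 551 = 7·78 + 5
11: 551 = 11·50 + 1
13: 551 = 13·42 + 5
17: 551 = 17·32 + 7
19: 551 = 19·29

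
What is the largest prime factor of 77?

11

77 = 7 · 11
11 is prime.
So 77 = 7 · 11; the largest prime factor is 11.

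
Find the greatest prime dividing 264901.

264901 = 7 · 37843
37843 = 13 · 2911
2911 = 41 · 71
71 is prime.
So 264901 = 7 · 13 · 41 · 71; the largest prime factor is 71.

71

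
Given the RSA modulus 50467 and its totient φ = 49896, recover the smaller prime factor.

φ(n) = (p−1)(q−1) = n − (p+q) + 1, so p + q = 50467 − 49896 + 1 = 572.
p and q are the roots of t² − 572t + 50467 = 0.
Discriminant: 572² − 4·50467 = 327184 − 201868 = 125316; √125316 = 354.
q = (572 − 354)/2 = 109, p = (572 + 354)/2 = 463.
Check: 109 · 463 = 50467.

109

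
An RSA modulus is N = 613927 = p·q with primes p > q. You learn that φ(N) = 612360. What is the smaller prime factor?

φ(n) = (p−1)(q−1) = n − (p+q) + 1, so p + q = 613927 − 612360 + 1 = 1568.
p and q are the roots of t² − 1568t + 613927 = 0.
Discriminant: 1568² − 4·613927 = 2458624 − 2455708 = 2916; √2916 = 54.
q = (1568 − 54)/2 = 757, p = (1568 + 54)/2 = 811.
Check: 757 · 811 = 613927.

757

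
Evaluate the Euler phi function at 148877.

146068

Factor: 148877 = 53^3.
φ(148877) = 53^2·(53−1) = 146068.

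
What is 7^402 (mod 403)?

7^1 ≡ 7 (mod 403)
7^2 ≡ 7^2 = 49 ≡ 49 (mod 403)
7^4 ≡ 49^2 = 2401 ≡ 386 (mod 403)
7^8 ≡ 386^2 = 148996 ≡ 289 (mod 403)
7^16 ≡ 289^2 = 83521 ≡ 100 (mod 403)
7^32 ≡ 100^2 = 10000 ≡ 328 (mod 403)
7^64 ≡ 328^2 = 107584 ≡ 386 (mod 403)
7^128 ≡ 386^2 = 148996 ≡ 289 (mod 403)
7^256 ≡ 289^2 = 83521 ≡ 100 (mod 403)
402 = 256 + 128 + 16 + 2 in binary powers of 2.
So 7^402 ≡ 100 · 289 · 100 · 49 ≡ 233 (mod 403).
Since 233 ≠ 1, base 7 is a Fermat witness: 403 is composite.

233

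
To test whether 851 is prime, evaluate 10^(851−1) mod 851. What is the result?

10^1 ≡ 10 (mod 851)
10^2 ≡ 10^2 = 100 ≡ 100 (mod 851)
10^4 ≡ 100^2 = 10000 ≡ 639 (mod 851)
10^8 ≡ 639^2 = 408321 ≡ 692 (mod 851)
10^16 ≡ 692^2 = 478864 ≡ 602 (mod 851)
10^32 ≡ 602^2 = 362404 ≡ 729 (mod 851)
10^64 ≡ 729^2 = 531441 ≡ 417 (mod 851)
10^128 ≡ 417^2 = 173889 ≡ 285 (mod 851)
10^256 ≡ 285^2 = 81225 ≡ 380 (mod 851)
10^512 ≡ 380^2 = 144400 ≡ 581 (mod 851)
850 = 512 + 256 + 64 + 16 + 2 in binary powers of 2.
So 10^850 ≡ 581 · 380 · 417 · 602 · 100 ≡ 380 (mod 851).
Since 380 ≠ 1, base 10 is a Fermat witness: 851 is composite.

380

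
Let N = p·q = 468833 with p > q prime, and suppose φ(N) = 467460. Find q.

φ(n) = (p−1)(q−1) = n − (p+q) + 1, so p + q = 468833 − 467460 + 1 = 1374.
p and q are the roots of t² − 1374t + 468833 = 0.
Discriminant: 1374² − 4·468833 = 1887876 − 1875332 = 12544; √12544 = 112.
q = (1374 − 112)/2 = 631, p = (1374 + 112)/2 = 743.
Check: 631 · 743 = 468833.

631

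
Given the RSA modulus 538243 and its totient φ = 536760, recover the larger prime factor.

φ(n) = (p−1)(q−1) = n − (p+q) + 1, so p + q = 538243 − 536760 + 1 = 1484.
p and q are the roots of t² − 1484t + 538243 = 0.
Discriminant: 1484² − 4·538243 = 2202256 − 2152972 = 49284; √49284 = 222.
q = (1484 − 222)/2 = 631, p = (1484 + 222)/2 = 853.
Check: 631 · 853 = 538243.

853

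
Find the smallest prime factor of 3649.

41

3649 is odd.
Digit sum 22, not divisible by 3.
Ends in 9: not divisible by 5.
7: 3649 = 7·521 + 2
11: 3649 = 11·331 + 8
13: 3649 = 13·280 + 9
17: 3649 = 17·214 + 11
19: 3649 = 19·192 + 1
23: 3649 = 23·158 + 15
29: 3649 = 29·125 + 24
31: 3649 = 31·117 + 22
37: 3649 = 37·98 + 23
41: 3649 = 41·89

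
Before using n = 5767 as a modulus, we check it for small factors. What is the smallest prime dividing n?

73

5767 is odd.
Digit sum 25, not divisible by 3.
Ends in 7: not divisible by 5.
7: 5767 = 7·823 + 6
11: 5767 = 11·524 + 3
13: 5767 = 13·443 + 8
17: 5767 = 17·339 + 4
19: 5767 = 19·303 + 10
23: 5767 = 23·250 + 17
29: 5767 = 29·198 + 25
31: 5767 = 31·186 + 1
37: 5767 = 37·155 + 32
41: 5767 = 41·140 + 27
43: 5767 = 43·134 + 5
47: 5767 = 47·122 + 33
53: 5767 = 53·108 + 43
59: 5767 = 59·97 + 44
61: 5767 = 61·94 + 33
67: 5767 = 67·86 + 5
71: 5767 = 71·81 + 16
73: 5767 = 73·79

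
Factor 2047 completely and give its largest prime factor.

89

2047 = 23 · 89
89 is prime.
So 2047 = 23 · 89; the largest prime factor is 89.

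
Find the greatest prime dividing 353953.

353953 = 41 · 8633
8633 = 89 · 97
97 is prime.
So 353953 = 41 · 89 · 97; the largest prime factor is 97.

97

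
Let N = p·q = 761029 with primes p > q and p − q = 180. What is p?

Since p = q + 180, we have 761029 = q(q + 180), so q² + 180q − 761029 = 0.
Discriminant: 180² + 4·761029 = 32400 + 3044116 = 3076516; √3076516 = 1754.
q = (−180 + 1754)/2 = 787, and p = q + 180 = 967.
Check: 787 · 967 = 761029.

967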